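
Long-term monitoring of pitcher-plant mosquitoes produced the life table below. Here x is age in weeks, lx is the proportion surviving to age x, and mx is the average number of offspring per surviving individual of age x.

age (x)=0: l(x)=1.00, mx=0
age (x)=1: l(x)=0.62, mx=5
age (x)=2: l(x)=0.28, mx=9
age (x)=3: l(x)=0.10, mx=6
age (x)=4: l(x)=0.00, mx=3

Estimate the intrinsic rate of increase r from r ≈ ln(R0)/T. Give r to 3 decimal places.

R0 = Σ lx·mx = 0 + 3.1 + 2.52 + 0.6 + 0 = 6.22
Σ x·lx·mx = 9.94; T = 9.94/6.22 = 1.59807…
r ≈ ln(R0)/T = ln(6.22)/1.59807… = 1.14374… → 1.144

1.144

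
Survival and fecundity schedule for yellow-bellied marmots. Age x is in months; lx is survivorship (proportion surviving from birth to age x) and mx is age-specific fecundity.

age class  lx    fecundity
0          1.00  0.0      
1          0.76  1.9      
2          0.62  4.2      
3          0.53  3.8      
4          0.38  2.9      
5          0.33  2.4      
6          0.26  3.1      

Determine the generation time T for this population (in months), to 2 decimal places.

lx·mx: 0, 1.444, 2.604, 2.014, 1.102, 0.792, 0.806 → R0 = 8.762
x·lx·mx: 0, 1.444, 5.208, 6.042, 4.408, 3.96, 4.836 → Σ = 25.898
T = 25.898 / 8.762 = 2.955718… → 2.96

2.96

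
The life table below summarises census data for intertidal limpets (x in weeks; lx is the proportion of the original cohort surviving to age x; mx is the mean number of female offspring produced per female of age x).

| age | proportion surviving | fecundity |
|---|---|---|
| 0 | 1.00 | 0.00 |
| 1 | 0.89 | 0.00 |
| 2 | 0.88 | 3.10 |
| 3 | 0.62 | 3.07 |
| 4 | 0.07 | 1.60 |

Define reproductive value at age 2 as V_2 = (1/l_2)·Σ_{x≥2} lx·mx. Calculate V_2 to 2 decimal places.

lx·mx for x ≥ 2: 2.728, 1.9034, 0.112 → sum = 4.7434
V_2 = 4.7434 / l_2 = 4.7434 / 0.88 = 5.390227… → 5.39

5.39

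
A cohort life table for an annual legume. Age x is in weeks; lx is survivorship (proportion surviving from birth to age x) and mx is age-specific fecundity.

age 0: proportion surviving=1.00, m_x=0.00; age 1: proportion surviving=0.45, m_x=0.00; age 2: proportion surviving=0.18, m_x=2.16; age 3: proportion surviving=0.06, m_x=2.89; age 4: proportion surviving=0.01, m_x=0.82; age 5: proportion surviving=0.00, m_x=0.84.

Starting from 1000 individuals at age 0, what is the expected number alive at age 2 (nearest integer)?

Expected survivors = N0 · l_2 = 1000 × 0.18 = 180 → 180

180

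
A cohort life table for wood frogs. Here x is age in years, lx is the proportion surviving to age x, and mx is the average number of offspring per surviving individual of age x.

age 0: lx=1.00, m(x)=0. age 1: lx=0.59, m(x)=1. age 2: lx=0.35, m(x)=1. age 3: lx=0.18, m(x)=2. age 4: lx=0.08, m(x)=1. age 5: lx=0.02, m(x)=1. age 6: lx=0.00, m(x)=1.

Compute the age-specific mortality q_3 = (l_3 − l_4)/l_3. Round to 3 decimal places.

q_3 = (l_3 − l_4) / l_3 = (0.18 − 0.08) / 0.18
     = 0.1 / 0.18 = 0.555556… → 0.556

0.556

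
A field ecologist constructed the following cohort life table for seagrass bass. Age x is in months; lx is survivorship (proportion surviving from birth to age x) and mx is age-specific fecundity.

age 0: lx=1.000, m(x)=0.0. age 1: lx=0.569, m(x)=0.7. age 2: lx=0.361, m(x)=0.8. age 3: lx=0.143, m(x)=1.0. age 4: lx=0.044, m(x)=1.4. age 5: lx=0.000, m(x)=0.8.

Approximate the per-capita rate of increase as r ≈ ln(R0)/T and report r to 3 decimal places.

R0 = Σ lx·mx = 0 + 0.3983 + 0.2888 + 0.143 + 0.0616 + 0 = 0.8917
Σ x·lx·mx = 1.6513; T = 1.6513/0.8917 = 1.85186…
r ≈ ln(R0)/T = ln(0.8917)/1.85186… = -0.0619… → -0.062

-0.062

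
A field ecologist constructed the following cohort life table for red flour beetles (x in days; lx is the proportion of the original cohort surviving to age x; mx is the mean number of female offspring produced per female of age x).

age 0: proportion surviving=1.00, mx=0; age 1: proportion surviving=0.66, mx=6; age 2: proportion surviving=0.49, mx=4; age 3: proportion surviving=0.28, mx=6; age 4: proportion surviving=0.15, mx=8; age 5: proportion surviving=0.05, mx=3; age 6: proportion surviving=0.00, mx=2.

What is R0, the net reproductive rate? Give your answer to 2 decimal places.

lx·mx by age: 0, 3.96, 1.96, 1.68, 1.2, 0.15, 0
R0 = Σ lx·mx = 8.95 → 8.95

8.95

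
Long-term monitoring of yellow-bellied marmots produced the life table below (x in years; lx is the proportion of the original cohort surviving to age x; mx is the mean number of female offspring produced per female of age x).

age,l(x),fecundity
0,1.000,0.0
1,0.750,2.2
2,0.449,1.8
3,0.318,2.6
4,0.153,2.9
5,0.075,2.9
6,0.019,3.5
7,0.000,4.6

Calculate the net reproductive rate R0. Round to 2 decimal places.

4.01

lx·mx by age: 0, 1.65, 0.8082, 0.8268, 0.4437, 0.2175, 0.0665, 0
R0 = Σ lx·mx = 4.0127 → 4.01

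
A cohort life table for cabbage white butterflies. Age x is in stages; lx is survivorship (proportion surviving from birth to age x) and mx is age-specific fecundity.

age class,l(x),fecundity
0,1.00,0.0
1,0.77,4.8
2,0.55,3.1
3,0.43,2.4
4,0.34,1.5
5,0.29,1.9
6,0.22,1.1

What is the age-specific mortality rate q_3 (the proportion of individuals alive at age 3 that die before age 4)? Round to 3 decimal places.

q_3 = (l_3 − l_4) / l_3 = (0.43 − 0.34) / 0.43
     = 0.09 / 0.43 = 0.209302… → 0.209

0.209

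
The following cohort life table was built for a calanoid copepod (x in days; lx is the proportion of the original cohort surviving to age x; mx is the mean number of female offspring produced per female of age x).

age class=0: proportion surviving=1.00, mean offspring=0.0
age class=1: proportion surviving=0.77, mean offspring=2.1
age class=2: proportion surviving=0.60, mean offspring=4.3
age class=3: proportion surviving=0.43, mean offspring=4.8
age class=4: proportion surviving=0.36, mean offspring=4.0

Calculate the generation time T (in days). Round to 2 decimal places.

2.43

lx·mx: 0, 1.617, 2.58, 2.064, 1.44 → R0 = 7.701
x·lx·mx: 0, 1.617, 5.16, 6.192, 5.76 → Σ = 18.729
T = 18.729 / 7.701 = 2.432022… → 2.43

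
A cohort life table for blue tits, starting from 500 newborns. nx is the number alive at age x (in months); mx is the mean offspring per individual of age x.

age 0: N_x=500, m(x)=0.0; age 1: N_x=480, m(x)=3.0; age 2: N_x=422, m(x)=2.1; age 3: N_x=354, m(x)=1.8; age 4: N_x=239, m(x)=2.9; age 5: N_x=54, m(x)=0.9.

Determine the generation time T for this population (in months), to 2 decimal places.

lx = nx/n0 = nx/500: 1, 0.96, 0.844, 0.708, 0.478, 0.108
lx·mx: 0, 2.88, 1.7724, 1.2744, 1.3862, 0.0972 → R0 = 7.4102
x·lx·mx: 0, 2.88, 3.5448, 3.8232, 5.5448, 0.486 → Σ = 16.2788
T = 16.2788 / 7.4102 = 2.19681… → 2.20

2.20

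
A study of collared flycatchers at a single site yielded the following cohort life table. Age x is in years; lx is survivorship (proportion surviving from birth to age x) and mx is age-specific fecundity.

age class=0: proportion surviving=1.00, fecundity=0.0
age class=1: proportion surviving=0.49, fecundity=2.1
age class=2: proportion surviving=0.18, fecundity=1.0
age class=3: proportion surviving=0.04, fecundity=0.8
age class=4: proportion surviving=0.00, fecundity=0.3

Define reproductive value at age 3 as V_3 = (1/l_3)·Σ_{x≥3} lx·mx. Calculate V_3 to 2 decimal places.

lx·mx for x ≥ 3: 0.032, 0 → sum = 0.032
V_3 = 0.032 / l_3 = 0.032 / 0.04 = 0.8 → 0.80

0.80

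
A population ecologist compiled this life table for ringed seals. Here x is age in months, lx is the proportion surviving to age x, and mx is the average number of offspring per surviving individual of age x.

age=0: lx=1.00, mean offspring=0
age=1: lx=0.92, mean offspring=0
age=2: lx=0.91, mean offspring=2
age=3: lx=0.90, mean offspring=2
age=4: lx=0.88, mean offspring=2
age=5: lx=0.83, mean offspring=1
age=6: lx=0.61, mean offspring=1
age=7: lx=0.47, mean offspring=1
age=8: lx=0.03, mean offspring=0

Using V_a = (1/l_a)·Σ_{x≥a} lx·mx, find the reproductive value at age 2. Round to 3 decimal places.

8.011

lx·mx for x ≥ 2: 1.82, 1.8, 1.76, 0.83, 0.61, 0.47, 0 → sum = 7.29
V_2 = 7.29 / l_2 = 7.29 / 0.91 = 8.010989… → 8.011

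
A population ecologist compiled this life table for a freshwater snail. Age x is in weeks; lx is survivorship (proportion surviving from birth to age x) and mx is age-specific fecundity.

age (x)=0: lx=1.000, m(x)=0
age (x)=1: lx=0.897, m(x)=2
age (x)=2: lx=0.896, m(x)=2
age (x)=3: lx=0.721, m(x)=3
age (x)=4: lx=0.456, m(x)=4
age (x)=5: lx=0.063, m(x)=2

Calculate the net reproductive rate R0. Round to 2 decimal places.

lx·mx by age: 0, 1.794, 1.792, 2.163, 1.824, 0.126
R0 = Σ lx·mx = 7.699 → 7.70

7.70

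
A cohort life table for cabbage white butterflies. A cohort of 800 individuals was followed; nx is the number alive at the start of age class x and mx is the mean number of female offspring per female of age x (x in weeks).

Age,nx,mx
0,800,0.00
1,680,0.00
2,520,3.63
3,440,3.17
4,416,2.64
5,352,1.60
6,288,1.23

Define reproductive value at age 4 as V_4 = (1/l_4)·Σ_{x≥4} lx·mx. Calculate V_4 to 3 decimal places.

4.845

lx = nx/n0 = nx/800: 1, 0.85, 0.65, 0.55, 0.52, 0.44, 0.36
lx·mx for x ≥ 4: 1.3728, 0.704, 0.4428 → sum = 2.5196
V_4 = 2.5196 / l_4 = 2.5196 / 0.52 = 4.845385… → 4.845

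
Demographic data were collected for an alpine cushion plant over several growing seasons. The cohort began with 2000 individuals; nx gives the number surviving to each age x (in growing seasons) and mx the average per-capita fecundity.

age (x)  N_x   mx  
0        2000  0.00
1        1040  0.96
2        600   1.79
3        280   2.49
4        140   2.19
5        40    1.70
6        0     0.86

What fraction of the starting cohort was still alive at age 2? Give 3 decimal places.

l_2 = n_2/n_0 = 600/2000 = 0.3 → 0.300

0.300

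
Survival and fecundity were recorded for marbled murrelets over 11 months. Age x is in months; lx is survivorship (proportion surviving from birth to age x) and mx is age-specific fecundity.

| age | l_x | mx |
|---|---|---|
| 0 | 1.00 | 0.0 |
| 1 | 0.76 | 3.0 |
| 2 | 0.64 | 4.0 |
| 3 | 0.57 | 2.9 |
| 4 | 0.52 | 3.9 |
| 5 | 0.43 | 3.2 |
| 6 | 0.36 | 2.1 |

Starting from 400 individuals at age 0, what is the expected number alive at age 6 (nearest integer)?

Expected survivors = N0 · l_6 = 400 × 0.36 = 144 → 144

144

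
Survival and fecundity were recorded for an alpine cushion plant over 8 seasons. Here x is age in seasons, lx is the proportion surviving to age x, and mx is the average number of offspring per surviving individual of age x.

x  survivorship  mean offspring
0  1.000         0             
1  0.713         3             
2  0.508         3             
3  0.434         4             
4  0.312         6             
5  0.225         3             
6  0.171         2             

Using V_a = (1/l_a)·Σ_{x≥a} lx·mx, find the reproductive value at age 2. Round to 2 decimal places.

lx·mx for x ≥ 2: 1.524, 1.736, 1.872, 0.675, 0.342 → sum = 6.149
V_2 = 6.149 / l_2 = 6.149 / 0.508 = 12.104331… → 12.10

12.10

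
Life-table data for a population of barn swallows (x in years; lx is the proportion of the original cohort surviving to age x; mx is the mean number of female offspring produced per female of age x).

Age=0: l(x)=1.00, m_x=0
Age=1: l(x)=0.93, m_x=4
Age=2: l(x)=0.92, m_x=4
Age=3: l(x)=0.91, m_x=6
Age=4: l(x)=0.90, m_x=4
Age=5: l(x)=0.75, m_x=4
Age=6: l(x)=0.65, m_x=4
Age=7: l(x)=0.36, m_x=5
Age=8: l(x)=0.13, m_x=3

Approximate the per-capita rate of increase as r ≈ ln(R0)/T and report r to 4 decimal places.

0.8768

R0 = Σ lx·mx = 0 + 3.72 + 3.68 + 5.46 + 3.6 + 3 + 2.6 + 1.8 + 0.39 = 24.25
Σ x·lx·mx = 88.18; T = 88.18/24.25 = 3.63629…
r ≈ ln(R0)/T = ln(24.25)/3.63629… = 0.876833… → 0.8768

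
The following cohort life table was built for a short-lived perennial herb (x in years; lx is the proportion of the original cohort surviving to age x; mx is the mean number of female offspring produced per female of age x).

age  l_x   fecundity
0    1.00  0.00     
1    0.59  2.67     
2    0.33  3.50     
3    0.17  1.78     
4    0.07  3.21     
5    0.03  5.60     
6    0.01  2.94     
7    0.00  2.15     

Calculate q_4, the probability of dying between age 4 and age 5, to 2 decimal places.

0.57

q_4 = (l_4 − l_5) / l_4 = (0.07 − 0.03) / 0.07
     = 0.04 / 0.07 = 0.571429… → 0.57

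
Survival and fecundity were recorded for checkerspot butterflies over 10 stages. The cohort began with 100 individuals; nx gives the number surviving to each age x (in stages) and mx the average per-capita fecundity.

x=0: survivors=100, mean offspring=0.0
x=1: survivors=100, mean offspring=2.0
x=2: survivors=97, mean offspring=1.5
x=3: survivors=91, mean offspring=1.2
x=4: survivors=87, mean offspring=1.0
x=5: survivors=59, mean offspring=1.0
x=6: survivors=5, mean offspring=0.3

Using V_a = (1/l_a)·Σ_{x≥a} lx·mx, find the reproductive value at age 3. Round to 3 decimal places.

lx = nx/n0 = nx/100: 1, 1, 0.97, 0.91, 0.87, 0.59, 0.05
lx·mx for x ≥ 3: 1.092, 0.87, 0.59, 0.015 → sum = 2.567
V_3 = 2.567 / l_3 = 2.567 / 0.91 = 2.820879… → 2.821

2.821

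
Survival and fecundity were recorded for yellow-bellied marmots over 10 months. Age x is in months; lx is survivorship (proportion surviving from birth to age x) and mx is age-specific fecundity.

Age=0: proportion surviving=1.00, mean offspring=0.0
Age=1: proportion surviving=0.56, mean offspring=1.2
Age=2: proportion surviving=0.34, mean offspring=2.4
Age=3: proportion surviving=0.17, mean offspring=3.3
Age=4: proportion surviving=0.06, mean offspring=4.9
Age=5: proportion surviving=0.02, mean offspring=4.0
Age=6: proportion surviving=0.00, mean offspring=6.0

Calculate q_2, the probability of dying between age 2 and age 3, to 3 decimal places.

q_2 = (l_2 − l_3) / l_2 = (0.34 − 0.17) / 0.34
     = 0.17 / 0.34 = 0.5 → 0.500

0.500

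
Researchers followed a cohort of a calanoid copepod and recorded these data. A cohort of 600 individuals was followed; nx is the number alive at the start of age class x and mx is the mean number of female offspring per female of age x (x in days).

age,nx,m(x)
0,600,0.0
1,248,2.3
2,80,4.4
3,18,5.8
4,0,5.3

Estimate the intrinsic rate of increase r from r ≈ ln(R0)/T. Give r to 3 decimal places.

lx = nx/n0 = nx/600: 1, 0.41333…, 0.13333…, 0.03, 0
R0 = Σ lx·mx = 0 + 0.95067… + 0.58667… + 0.174 + 0 = 1.711333…
Σ x·lx·mx = 2.646…; T = 2.646…/1.711333… = 1.54616…
r ≈ ln(R0)/T = ln(1.711333…)/1.54616… = 0.34749… → 0.347

0.347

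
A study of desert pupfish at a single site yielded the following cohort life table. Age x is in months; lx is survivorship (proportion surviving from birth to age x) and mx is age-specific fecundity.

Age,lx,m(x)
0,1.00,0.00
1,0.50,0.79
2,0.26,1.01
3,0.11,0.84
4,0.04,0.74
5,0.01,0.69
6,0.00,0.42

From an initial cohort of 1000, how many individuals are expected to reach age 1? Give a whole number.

500

Expected survivors = N0 · l_1 = 1000 × 0.50 = 500 → 500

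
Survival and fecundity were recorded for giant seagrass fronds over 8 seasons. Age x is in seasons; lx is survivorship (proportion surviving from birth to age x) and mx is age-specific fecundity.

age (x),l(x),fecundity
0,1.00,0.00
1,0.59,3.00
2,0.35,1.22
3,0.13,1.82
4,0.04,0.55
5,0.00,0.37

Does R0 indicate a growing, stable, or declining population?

growing

R0 = Σ lx·mx = 0 + 1.77 + 0.427 + 0.2366 + 0.022 + 0 = 2.4556
R0 > 1, so the population is growing.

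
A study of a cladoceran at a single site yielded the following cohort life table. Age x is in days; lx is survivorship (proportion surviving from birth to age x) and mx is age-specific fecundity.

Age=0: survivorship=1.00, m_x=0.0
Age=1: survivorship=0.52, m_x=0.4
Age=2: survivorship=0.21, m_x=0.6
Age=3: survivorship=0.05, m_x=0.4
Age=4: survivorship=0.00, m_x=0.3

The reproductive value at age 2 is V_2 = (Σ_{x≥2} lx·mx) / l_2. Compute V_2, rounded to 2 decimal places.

0.70

lx·mx for x ≥ 2: 0.126, 0.02, 0 → sum = 0.146
V_2 = 0.146 / l_2 = 0.146 / 0.21 = 0.695238… → 0.70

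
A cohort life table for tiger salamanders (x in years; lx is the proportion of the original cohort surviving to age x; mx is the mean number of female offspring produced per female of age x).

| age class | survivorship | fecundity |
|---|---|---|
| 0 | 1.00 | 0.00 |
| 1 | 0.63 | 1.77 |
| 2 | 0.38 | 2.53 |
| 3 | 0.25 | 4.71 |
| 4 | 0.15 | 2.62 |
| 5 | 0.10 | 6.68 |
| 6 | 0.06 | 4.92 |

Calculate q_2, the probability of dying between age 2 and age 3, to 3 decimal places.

q_2 = (l_2 − l_3) / l_2 = (0.38 − 0.25) / 0.38
     = 0.13 / 0.38 = 0.342105… → 0.342

0.342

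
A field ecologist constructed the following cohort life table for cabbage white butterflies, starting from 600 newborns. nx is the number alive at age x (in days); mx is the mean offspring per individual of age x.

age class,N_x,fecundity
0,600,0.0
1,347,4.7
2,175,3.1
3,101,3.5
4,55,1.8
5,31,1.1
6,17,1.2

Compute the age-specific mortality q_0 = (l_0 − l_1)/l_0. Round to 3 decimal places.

0.422

lx = nx/n0 = nx/600: 1, 0.57833…, 0.29167…, 0.16833…, 0.09167…, 0.05167…, 0.02833…
q_0 = (l_0 − l_1) / l_0 = (1 − 0.578333…) / 1
     = 0.421667… / 1 = 0.421667… → 0.422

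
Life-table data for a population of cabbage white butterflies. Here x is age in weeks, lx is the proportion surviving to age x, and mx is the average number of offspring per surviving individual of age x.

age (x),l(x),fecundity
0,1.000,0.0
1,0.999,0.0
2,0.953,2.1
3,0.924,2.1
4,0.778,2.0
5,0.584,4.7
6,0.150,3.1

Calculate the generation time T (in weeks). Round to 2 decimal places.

lx·mx: 0, 0, 2.0013, 1.9404, 1.556, 2.7448, 0.465 → R0 = 8.7075
x·lx·mx: 0, 0, 4.0026, 5.8212, 6.224, 13.724, 2.79 → Σ = 32.5618
T = 32.5618 / 8.7075 = 3.739512… → 3.74

3.74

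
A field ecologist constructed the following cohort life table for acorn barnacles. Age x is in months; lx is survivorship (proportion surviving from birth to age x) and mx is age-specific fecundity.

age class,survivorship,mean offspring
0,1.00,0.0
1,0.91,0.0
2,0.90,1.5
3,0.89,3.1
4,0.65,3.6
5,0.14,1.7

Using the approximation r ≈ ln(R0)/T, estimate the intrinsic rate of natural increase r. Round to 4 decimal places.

R0 = Σ lx·mx = 0 + 0 + 1.35 + 2.759 + 2.34 + 0.238 = 6.687
Σ x·lx·mx = 21.527; T = 21.527/6.687 = 3.21923…
r ≈ ln(R0)/T = ln(6.687)/3.21923… = 0.590254… → 0.5903

0.5903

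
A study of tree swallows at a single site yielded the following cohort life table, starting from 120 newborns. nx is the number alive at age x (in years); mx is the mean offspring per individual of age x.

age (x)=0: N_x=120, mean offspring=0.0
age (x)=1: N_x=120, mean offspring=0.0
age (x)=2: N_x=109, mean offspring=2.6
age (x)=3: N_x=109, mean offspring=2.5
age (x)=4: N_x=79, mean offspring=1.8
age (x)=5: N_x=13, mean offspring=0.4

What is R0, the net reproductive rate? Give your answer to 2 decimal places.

lx = nx/n0 = nx/120: 1, 1, 0.90833…, 0.90833…, 0.65833…, 0.10833…
lx·mx by age: 0, 0, 2.361667…, 2.270833…, 1.185…, 0.043333…
R0 = Σ lx·mx = 5.860833… → 5.86

5.86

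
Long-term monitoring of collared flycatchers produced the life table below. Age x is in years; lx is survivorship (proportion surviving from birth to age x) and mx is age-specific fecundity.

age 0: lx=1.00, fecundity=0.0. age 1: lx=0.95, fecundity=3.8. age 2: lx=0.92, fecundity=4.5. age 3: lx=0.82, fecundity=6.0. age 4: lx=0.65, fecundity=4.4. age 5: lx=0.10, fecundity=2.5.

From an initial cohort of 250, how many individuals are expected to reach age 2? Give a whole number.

Expected survivors = N0 · l_2 = 250 × 0.92 = 230 → 230

230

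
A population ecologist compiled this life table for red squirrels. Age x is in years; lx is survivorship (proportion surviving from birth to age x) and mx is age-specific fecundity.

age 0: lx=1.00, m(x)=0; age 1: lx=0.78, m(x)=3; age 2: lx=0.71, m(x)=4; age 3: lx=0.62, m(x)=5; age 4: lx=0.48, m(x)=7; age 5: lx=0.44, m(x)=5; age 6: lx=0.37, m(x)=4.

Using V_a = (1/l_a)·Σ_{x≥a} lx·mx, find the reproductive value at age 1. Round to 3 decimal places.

lx·mx for x ≥ 1: 2.34, 2.84, 3.1, 3.36, 2.2, 1.48 → sum = 15.32
V_1 = 15.32 / l_1 = 15.32 / 0.78 = 19.641026… → 19.641

19.641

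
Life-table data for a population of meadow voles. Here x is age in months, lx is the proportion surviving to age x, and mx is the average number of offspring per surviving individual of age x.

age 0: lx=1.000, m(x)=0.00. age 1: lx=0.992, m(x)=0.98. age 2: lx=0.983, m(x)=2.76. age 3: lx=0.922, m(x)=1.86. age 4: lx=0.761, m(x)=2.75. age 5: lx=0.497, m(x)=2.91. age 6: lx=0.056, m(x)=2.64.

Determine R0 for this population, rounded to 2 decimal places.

lx·mx by age: 0, 0.97216, 2.71308, 1.71492, 2.09275, 1.44627, 0.14784
R0 = Σ lx·mx = 9.08702 → 9.09

9.09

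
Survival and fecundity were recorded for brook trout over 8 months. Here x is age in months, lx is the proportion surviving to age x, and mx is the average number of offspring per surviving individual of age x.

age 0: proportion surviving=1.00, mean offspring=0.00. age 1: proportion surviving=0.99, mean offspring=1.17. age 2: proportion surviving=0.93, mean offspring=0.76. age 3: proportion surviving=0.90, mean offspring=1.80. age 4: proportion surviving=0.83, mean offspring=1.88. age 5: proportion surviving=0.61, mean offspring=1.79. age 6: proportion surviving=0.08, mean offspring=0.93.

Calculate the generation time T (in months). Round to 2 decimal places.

lx·mx: 0, 1.1583, 0.7068, 1.62, 1.5604, 1.0919, 0.0744 → R0 = 6.2118
x·lx·mx: 0, 1.1583, 1.4136, 4.86, 6.2416, 5.4595, 0.4464 → Σ = 19.5794
T = 19.5794 / 6.2118 = 3.151969… → 3.15

3.15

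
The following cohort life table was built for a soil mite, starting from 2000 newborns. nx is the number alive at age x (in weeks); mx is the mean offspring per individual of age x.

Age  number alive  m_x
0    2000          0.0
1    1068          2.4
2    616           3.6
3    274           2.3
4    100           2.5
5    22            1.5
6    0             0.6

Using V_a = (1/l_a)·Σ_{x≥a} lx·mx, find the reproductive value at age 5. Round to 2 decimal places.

1.50

lx = nx/n0 = nx/2000: 1, 0.534, 0.308, 0.137, 0.05, 0.011, 0
lx·mx for x ≥ 5: 0.0165, 0 → sum = 0.0165
V_5 = 0.0165 / l_5 = 0.0165 / 0.011 = 1.5 → 1.50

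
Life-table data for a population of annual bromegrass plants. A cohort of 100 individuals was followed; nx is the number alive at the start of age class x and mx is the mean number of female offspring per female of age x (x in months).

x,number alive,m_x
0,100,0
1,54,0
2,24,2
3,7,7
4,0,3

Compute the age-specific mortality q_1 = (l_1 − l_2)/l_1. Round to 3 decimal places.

0.556

lx = nx/n0 = nx/100: 1, 0.54, 0.24, 0.07, 0
q_1 = (l_1 − l_2) / l_1 = (0.54 − 0.24) / 0.54
     = 0.3 / 0.54 = 0.555556… → 0.556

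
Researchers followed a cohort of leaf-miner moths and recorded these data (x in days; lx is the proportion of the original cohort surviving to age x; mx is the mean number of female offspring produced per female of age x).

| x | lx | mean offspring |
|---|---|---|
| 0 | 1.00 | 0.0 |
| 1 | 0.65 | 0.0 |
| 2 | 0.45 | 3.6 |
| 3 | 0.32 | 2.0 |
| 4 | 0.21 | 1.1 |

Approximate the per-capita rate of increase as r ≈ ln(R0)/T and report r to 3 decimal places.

R0 = Σ lx·mx = 0 + 0 + 1.62 + 0.64 + 0.231 = 2.491
Σ x·lx·mx = 6.084; T = 6.084/2.491 = 2.44239…
r ≈ ln(R0)/T = ln(2.491)/2.44239… = 0.37368… → 0.374

0.374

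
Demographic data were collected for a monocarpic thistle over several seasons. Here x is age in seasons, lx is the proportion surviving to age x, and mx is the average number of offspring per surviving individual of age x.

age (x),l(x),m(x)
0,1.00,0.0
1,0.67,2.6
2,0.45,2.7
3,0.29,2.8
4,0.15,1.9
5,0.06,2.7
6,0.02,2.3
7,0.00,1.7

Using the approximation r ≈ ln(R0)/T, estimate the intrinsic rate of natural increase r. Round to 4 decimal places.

R0 = Σ lx·mx = 0 + 1.742 + 1.215 + 0.812 + 0.285 + 0.162 + 0.046 + 0 = 4.262
Σ x·lx·mx = 8.834; T = 8.834/4.262 = 2.07274…
r ≈ ln(R0)/T = ln(4.262)/2.07274… = 0.699432… → 0.6994

0.6994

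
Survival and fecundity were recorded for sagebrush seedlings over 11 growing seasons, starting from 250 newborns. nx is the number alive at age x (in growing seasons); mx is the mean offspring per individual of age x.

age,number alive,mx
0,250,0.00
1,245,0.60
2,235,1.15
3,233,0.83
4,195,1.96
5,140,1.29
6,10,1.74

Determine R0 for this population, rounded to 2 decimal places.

4.76

lx = nx/n0 = nx/250: 1, 0.98, 0.94, 0.932, 0.78, 0.56, 0.04
lx·mx by age: 0, 0.588, 1.081, 0.77356, 1.5288, 0.7224, 0.0696
R0 = Σ lx·mx = 4.76336 → 4.76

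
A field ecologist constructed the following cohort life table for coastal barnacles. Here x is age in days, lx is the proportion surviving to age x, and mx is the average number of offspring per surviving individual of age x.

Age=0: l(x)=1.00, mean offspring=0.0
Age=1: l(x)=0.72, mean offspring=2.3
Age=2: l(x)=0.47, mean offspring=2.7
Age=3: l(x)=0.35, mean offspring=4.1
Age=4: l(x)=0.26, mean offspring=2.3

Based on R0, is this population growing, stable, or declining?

growing

R0 = Σ lx·mx = 0 + 1.656 + 1.269 + 1.435 + 0.598 = 4.958
R0 > 1, so the population is growing.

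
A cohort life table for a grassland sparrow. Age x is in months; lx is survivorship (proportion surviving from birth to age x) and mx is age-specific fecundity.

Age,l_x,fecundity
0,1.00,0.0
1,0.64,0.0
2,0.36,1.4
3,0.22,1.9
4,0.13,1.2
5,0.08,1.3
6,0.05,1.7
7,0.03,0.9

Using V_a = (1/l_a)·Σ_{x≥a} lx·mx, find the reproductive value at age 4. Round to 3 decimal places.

2.862

lx·mx for x ≥ 4: 0.156, 0.104, 0.085, 0.027 → sum = 0.372
V_4 = 0.372 / l_4 = 0.372 / 0.13 = 2.861538… → 2.862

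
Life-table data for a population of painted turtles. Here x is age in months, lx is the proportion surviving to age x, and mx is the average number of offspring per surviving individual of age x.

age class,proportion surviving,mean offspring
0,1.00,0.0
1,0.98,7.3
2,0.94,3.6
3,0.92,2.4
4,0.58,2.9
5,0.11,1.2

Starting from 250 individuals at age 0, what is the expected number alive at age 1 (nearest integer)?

245

Expected survivors = N0 · l_1 = 250 × 0.98 = 245 → 245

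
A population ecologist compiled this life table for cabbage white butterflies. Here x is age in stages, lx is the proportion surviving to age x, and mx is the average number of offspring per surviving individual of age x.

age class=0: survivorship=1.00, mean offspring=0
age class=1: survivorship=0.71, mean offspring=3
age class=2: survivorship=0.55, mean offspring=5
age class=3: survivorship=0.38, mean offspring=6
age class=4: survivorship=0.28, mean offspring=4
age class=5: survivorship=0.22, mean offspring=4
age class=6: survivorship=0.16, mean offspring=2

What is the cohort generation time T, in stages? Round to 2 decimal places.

2.67

lx·mx: 0, 2.13, 2.75, 2.28, 1.12, 0.88, 0.32 → R0 = 9.48
x·lx·mx: 0, 2.13, 5.5, 6.84, 4.48, 4.4, 1.92 → Σ = 25.27
T = 25.27 / 9.48 = 2.665612… → 2.67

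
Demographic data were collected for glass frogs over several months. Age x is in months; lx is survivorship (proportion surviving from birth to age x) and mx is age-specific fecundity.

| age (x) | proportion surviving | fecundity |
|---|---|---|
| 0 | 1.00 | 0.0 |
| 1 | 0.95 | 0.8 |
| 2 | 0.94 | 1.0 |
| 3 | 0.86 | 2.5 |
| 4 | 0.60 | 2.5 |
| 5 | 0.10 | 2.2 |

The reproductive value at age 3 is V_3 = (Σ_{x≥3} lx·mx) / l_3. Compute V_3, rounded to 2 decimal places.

lx·mx for x ≥ 3: 2.15, 1.5, 0.22 → sum = 3.87
V_3 = 3.87 / l_3 = 3.87 / 0.86 = 4.5 → 4.50

4.50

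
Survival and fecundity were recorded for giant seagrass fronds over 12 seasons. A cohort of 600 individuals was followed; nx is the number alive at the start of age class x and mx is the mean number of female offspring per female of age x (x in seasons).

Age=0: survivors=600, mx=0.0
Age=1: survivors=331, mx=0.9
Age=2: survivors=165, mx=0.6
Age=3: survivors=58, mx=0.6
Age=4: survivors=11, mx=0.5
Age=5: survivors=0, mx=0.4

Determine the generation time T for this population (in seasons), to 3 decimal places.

1.423

lx = nx/n0 = nx/600: 1, 0.55167…, 0.275, 0.09667…, 0.01833…, 0
lx·mx: 0, 0.4965…, 0.165, 0.058…, 0.009167…, 0 → R0 = 0.728667…
x·lx·mx: 0, 0.4965…, 0.33, 0.174…, 0.036667…, 0 → Σ = 1.037167…
T = 1.037167… / 0.728667… = 1.423376… → 1.423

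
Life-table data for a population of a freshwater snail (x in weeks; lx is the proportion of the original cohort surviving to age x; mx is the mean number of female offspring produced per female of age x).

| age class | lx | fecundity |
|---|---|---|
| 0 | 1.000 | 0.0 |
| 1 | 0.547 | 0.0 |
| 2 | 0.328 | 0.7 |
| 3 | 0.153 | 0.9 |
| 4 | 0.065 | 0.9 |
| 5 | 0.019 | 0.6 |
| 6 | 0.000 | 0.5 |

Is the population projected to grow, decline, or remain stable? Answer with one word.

declining

R0 = Σ lx·mx = 0 + 0 + 0.2296 + 0.1377 + 0.0585 + 0.0114 + 0 = 0.4372
R0 < 1, so the population is declining.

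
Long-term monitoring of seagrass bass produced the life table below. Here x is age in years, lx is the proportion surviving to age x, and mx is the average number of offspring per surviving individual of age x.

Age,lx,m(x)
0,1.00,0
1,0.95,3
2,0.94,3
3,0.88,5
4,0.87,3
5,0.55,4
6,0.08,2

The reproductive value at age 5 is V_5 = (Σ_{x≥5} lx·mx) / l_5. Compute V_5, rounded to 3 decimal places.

lx·mx for x ≥ 5: 2.2, 0.16 → sum = 2.36
V_5 = 2.36 / l_5 = 2.36 / 0.55 = 4.290909… → 4.291

4.291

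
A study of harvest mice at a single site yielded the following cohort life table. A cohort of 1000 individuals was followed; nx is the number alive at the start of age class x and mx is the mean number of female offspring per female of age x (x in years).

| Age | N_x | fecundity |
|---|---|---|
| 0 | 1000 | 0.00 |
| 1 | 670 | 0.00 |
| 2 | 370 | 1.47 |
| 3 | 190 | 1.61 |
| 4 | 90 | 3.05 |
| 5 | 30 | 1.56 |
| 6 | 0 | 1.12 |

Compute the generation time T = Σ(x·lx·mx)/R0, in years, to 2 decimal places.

lx = nx/n0 = nx/1000: 1, 0.67, 0.37, 0.19, 0.09, 0.03, 0
lx·mx: 0, 0, 0.5439, 0.3059, 0.2745, 0.0468, 0 → R0 = 1.1711
x·lx·mx: 0, 0, 1.0878, 0.9177, 1.098, 0.234, 0 → Σ = 3.3375
T = 3.3375 / 1.1711 = 2.849885… → 2.85

2.85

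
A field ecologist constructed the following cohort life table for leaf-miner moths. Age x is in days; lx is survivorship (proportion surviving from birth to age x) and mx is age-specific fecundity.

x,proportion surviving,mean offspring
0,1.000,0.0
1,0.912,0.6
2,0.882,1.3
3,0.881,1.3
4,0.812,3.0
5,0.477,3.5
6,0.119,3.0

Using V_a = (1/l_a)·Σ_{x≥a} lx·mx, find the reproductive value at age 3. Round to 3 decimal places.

6.365

lx·mx for x ≥ 3: 1.1453, 2.436, 1.6695, 0.357 → sum = 5.6078
V_3 = 5.6078 / l_3 = 5.6078 / 0.881 = 6.365267… → 6.365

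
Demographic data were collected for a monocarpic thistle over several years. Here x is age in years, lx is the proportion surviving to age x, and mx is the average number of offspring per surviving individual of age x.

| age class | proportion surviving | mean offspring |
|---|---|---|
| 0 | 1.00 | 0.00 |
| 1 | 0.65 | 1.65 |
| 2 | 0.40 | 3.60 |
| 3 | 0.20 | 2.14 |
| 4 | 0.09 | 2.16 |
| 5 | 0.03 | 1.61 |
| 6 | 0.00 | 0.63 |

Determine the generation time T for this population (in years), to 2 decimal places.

1.97

lx·mx: 0, 1.0725, 1.44, 0.428, 0.1944, 0.0483, 0 → R0 = 3.1832
x·lx·mx: 0, 1.0725, 2.88, 1.284, 0.7776, 0.2415, 0 → Σ = 6.2556
T = 6.2556 / 3.1832 = 1.965192… → 1.97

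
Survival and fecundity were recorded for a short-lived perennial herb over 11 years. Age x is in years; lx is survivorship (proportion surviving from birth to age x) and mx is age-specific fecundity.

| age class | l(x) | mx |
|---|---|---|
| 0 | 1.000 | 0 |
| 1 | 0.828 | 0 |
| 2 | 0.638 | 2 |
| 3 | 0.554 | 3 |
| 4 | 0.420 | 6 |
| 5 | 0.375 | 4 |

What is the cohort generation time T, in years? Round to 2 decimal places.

lx·mx: 0, 0, 1.276, 1.662, 2.52, 1.5 → R0 = 6.958
x·lx·mx: 0, 0, 2.552, 4.986, 10.08, 7.5 → Σ = 25.118
T = 25.118 / 6.958 = 3.609945… → 3.61

3.61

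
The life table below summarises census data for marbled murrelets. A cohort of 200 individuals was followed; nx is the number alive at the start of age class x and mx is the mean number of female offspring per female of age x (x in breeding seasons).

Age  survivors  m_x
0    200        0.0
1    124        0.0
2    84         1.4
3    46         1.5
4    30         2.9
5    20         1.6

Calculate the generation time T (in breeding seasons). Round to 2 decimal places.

3.11

lx = nx/n0 = nx/200: 1, 0.62, 0.42, 0.23, 0.15, 0.1
lx·mx: 0, 0, 0.588, 0.345, 0.435, 0.16 → R0 = 1.528
x·lx·mx: 0, 0, 1.176, 1.035, 1.74, 0.8 → Σ = 4.751
T = 4.751 / 1.528 = 3.109293… → 3.11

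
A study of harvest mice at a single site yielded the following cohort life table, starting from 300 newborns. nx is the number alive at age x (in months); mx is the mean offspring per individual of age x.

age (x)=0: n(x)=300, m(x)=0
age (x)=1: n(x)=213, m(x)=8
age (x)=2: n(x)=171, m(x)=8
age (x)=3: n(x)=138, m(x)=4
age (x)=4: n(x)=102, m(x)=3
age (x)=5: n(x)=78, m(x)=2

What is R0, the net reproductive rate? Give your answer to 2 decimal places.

lx = nx/n0 = nx/300: 1, 0.71, 0.57, 0.46, 0.34, 0.26
lx·mx by age: 0, 5.68, 4.56, 1.84, 1.02, 0.52
R0 = Σ lx·mx = 13.62 → 13.62

13.62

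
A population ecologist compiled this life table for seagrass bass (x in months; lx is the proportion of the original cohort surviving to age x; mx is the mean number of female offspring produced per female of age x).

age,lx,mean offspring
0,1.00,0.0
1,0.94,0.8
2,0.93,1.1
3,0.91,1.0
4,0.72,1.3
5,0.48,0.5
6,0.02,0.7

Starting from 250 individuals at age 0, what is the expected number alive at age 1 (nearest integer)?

235

Expected survivors = N0 · l_1 = 250 × 0.94 = 235 → 235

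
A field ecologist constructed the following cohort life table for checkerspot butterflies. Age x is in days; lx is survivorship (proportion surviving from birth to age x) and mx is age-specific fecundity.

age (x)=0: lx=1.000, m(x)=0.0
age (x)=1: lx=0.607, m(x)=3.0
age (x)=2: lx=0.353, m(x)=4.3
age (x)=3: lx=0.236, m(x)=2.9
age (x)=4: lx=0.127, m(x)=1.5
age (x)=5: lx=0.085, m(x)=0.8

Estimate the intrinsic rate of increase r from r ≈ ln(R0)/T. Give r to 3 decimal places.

0.777

R0 = Σ lx·mx = 0 + 1.821 + 1.5179 + 0.6844 + 0.1905 + 0.068 = 4.2818
Σ x·lx·mx = 8.012; T = 8.012/4.2818 = 1.87118…
r ≈ ln(R0)/T = ln(4.2818)/1.87118… = 0.77725… → 0.777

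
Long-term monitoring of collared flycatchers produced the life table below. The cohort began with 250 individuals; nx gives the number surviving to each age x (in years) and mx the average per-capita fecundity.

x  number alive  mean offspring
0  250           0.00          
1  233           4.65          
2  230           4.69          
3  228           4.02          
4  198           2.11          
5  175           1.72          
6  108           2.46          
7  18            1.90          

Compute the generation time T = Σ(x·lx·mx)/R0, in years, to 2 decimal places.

lx = nx/n0 = nx/250: 1, 0.932, 0.92, 0.912, 0.792, 0.7, 0.432, 0.072
lx·mx: 0, 4.3338, 4.3148, 3.66624, 1.67112, 1.204, 1.06272, 0.1368 → R0 = 16.38948
x·lx·mx: 0, 4.3338, 8.6296, 10.99872, 6.68448, 6.02, 6.37632, 0.9576 → Σ = 44.00052
T = 44.00052 / 16.38948 = 2.684681… → 2.68

2.68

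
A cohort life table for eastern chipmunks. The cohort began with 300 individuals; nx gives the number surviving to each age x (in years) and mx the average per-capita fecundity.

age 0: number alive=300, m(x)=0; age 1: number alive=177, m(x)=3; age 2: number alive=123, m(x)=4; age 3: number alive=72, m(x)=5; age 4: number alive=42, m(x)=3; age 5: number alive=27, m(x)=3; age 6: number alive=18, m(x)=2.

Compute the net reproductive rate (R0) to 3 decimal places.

lx = nx/n0 = nx/300: 1, 0.59, 0.41, 0.24, 0.14, 0.09, 0.06
lx·mx by age: 0, 1.77, 1.64, 1.2, 0.42, 0.27, 0.12
R0 = Σ lx·mx = 5.42 → 5.420

5.420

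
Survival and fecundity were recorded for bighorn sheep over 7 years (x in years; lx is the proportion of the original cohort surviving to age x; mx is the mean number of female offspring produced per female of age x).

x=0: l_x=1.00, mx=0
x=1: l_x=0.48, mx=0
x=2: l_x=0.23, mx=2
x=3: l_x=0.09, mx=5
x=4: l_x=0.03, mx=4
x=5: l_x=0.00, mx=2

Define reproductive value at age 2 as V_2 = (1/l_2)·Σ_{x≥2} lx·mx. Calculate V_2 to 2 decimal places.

4.48

lx·mx for x ≥ 2: 0.46, 0.45, 0.12, 0 → sum = 1.03
V_2 = 1.03 / l_2 = 1.03 / 0.23 = 4.478261… → 4.48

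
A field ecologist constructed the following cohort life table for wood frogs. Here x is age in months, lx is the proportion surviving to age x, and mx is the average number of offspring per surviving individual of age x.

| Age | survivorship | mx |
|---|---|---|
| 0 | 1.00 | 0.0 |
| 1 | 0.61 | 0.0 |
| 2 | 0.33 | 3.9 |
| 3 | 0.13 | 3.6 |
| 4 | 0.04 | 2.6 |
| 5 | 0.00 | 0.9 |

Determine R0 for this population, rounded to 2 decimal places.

lx·mx by age: 0, 0, 1.287, 0.468, 0.104, 0
R0 = Σ lx·mx = 1.859 → 1.86

1.86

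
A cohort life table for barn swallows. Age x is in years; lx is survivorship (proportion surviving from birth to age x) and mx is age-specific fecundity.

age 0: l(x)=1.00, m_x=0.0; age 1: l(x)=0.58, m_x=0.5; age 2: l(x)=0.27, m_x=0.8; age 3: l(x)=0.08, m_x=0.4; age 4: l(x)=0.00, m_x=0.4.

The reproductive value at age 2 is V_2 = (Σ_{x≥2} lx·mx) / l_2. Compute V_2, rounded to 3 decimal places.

lx·mx for x ≥ 2: 0.216, 0.032, 0 → sum = 0.248
V_2 = 0.248 / l_2 = 0.248 / 0.27 = 0.918519… → 0.919

0.919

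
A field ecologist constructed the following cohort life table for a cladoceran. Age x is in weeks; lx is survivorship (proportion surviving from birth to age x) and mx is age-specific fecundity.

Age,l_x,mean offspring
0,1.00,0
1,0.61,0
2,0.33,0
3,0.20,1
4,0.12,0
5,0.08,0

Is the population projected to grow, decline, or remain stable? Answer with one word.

declining

R0 = Σ lx·mx = 0 + 0 + 0 + 0.2 + 0 + 0 = 0.2
R0 < 1, so the population is declining.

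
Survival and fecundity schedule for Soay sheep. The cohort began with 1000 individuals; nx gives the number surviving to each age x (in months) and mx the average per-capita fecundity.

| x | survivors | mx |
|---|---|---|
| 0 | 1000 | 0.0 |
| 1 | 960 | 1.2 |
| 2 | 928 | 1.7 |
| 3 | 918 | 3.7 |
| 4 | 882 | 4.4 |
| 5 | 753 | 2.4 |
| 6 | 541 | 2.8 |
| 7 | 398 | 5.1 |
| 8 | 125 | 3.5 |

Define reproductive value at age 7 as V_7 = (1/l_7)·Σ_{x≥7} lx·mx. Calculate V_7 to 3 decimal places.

lx = nx/n0 = nx/1000: 1, 0.96, 0.928, 0.918, 0.882, 0.753, 0.541, 0.398, 0.125
lx·mx for x ≥ 7: 2.0298, 0.4375 → sum = 2.4673
V_7 = 2.4673 / l_7 = 2.4673 / 0.398 = 6.199246… → 6.199

6.199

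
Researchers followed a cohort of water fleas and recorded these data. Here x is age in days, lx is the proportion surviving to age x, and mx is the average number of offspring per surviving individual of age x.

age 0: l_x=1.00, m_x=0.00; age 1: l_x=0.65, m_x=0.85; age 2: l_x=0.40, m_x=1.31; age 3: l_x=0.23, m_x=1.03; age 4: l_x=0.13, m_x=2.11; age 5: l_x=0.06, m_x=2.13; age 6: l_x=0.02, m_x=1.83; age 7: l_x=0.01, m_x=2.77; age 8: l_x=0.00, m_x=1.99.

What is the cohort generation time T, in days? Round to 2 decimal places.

lx·mx: 0, 0.5525, 0.524, 0.2369, 0.2743, 0.1278, 0.0366, 0.0277, 0 → R0 = 1.7798
x·lx·mx: 0, 0.5525, 1.048, 0.7107, 1.0972, 0.639, 0.2196, 0.1939, 0 → Σ = 4.4609
T = 4.4609 / 1.7798 = 2.506405… → 2.51

2.51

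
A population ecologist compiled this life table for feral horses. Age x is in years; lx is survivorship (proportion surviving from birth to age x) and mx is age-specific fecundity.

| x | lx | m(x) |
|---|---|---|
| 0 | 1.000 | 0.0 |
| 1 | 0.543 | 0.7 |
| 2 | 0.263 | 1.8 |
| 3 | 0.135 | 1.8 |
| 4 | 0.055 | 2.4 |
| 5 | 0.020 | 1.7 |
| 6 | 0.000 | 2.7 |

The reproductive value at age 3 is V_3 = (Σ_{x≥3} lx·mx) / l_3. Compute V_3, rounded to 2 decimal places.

3.03

lx·mx for x ≥ 3: 0.243, 0.132, 0.034, 0 → sum = 0.409
V_3 = 0.409 / l_3 = 0.409 / 0.135 = 3.02963… → 3.03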